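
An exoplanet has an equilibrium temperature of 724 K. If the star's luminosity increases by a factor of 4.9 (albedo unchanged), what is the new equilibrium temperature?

T_eq ∝ L^(1/4) · d^(−1/2).
T′ = 724 × 4.9^(1/4) = 1080 K.

T_eq ≈ 1080 K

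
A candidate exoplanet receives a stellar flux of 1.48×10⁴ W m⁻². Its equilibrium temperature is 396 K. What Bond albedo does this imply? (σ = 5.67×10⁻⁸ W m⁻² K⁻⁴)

From T_eq⁴ = S(1−A)/(4σ): 1−A = 4σT_eq⁴/S.
1−A = 4 × 5.67×10⁻⁸ × (396)⁴ / 1.48×10⁴ = 0.377.

A ≈ 0.62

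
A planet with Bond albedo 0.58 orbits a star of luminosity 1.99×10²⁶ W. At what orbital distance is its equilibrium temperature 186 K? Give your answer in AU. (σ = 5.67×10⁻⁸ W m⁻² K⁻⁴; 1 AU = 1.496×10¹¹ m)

From T_eq⁴ = L(1−A)/(16πσd²): d = √[L(1−A)/(16πσT_eq⁴)].
d = √[1.99×10²⁶ × 0.42 / (16π × 5.67×10⁻⁸ × (186)⁴)] = 1.57×10¹¹ m = 1.05 AU.

d ≈ 1.05 AU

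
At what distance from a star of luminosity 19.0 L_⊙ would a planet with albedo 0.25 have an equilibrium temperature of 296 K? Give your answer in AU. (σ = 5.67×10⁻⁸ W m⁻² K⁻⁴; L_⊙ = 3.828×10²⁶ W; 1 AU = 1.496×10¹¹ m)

L = 19.0 × 3.828×10²⁶ = 7.27×10²⁷ W.
From T_eq⁴ = L(1−A)/(16πσd²): d = √[L(1−A)/(16πσT_eq⁴)].
d = √[7.27×10²⁷ × 0.75 / (16π × 5.67×10⁻⁸ × (296)⁴)] = 4.99×10¹¹ m = 3.34 AU.

d ≈ 3.34 AU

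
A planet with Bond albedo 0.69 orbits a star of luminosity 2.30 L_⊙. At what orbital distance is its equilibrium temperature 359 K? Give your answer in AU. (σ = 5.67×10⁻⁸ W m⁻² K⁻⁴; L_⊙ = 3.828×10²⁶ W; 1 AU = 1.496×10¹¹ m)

d ≈ 0.508 AU

L = 2.30 × 3.828×10²⁶ = 8.80×10²⁶ W.
From T_eq⁴ = L(1−A)/(16πσd²): d = √[L(1−A)/(16πσT_eq⁴)].
d = √[8.80×10²⁶ × 0.31 / (16π × 5.67×10⁻⁸ × (359)⁴)] = 7.59×10¹⁰ m = 0.508 AU.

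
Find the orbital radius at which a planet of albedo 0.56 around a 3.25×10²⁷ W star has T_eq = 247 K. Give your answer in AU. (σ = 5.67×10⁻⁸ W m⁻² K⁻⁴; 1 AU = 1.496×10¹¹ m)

From T_eq⁴ = L(1−A)/(16πσd²): d = √[L(1−A)/(16πσT_eq⁴)].
d = √[3.25×10²⁷ × 0.44 / (16π × 5.67×10⁻⁸ × (247)⁴)] = 3.67×10¹¹ m = 2.45 AU.

d ≈ 2.45 AU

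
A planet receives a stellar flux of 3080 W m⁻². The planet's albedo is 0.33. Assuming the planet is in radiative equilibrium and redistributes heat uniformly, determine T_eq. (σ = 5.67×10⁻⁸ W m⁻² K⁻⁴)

Energy balance: absorbed = emitted ⇒ πR²·S(1−A) = 4πR²·σT_eq⁴, so T_eq⁴ = S(1−A)/(4σ).
T_eq = [3080 × 0.67 / (4 × 5.67×10⁻⁸)]^(1/4) = (9.10×10⁹)^(1/4) = 309 K.

T_eq ≈ 309 K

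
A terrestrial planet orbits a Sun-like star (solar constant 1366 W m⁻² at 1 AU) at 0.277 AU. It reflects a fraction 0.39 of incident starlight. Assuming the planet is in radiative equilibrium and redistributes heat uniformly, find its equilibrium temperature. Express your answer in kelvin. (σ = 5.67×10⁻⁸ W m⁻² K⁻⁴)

T_eq ≈ 468 K

Flux at 0.277 AU: S = 1366/0.277² = 1.78×10⁴ W m⁻².
Energy balance: absorbed = emitted ⇒ πR²·S(1−A) = 4πR²·σT_eq⁴, so T_eq⁴ = S(1−A)/(4σ).
T_eq = [1.78×10⁴ × 0.61 / (4 × 5.67×10⁻⁸)]^(1/4) = (4.79×10¹⁰)^(1/4) = 468 K.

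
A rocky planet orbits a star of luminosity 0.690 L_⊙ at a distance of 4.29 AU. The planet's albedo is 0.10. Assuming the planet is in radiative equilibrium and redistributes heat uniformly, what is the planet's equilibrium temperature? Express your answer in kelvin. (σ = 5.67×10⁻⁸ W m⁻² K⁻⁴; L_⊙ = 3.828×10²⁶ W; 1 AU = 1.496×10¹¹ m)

d = 4.29 AU = 6.42×10¹¹ m.
L = 0.690 × 3.828×10²⁶ = 2.64×10²⁶ W.
Flux: S = L/(4πd²) = 2.64×10²⁶/(4π×(6.42×10¹¹)²) = 51.0 W m⁻².
Energy balance: absorbed = emitted ⇒ πR²·S(1−A) = 4πR²·σT_eq⁴, so T_eq⁴ = S(1−A)/(4σ).
T_eq = [51.0 × 0.90 / (4 × 5.67×10⁻⁸)]^(1/4) = (2.03×10⁸)^(1/4) = 119 K.

T_eq ≈ 119 K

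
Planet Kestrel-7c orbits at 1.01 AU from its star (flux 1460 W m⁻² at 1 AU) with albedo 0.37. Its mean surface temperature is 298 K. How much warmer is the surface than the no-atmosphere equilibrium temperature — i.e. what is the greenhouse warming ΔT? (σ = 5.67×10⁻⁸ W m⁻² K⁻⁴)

ΔT ≈ 46.9 K

S = 1460/1.01² = 1431 W m⁻².
T_eq = [S(1−A)/(4σ)]^(1/4) = [1431×0.63/(4×5.67×10⁻⁸)]^(1/4) = 251.1 K.
ΔT = T_surf − T_eq = 298 − 251.1.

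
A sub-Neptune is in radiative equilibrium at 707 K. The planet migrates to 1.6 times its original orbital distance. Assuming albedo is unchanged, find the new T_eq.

T_eq ≈ 559 K

T_eq ∝ L^(1/4) · d^(−1/2).
T′ = 707 / 1.6^(1/2) = 559 K.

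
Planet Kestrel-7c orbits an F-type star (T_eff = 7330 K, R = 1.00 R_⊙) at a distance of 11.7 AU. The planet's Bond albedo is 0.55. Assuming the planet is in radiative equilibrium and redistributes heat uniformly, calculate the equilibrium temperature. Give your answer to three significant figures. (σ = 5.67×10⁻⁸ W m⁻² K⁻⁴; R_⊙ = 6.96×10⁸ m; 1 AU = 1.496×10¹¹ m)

R_⋆ = 1.00 × 6.96×10⁸ = 6.96×10⁸ m.
d = 11.7 AU = 1.75×10¹² m.
L = 4πR_⋆²σT_⋆⁴ = 4π(6.96×10⁸)² × 5.67×10⁻⁸ × (7330)⁴ = 9.96×10²⁶ W.
S = L/(4πd²) = 25.9 W m⁻².
Energy balance: absorbed = emitted ⇒ πR²·S(1−A) = 4πR²·σT_eq⁴, so T_eq⁴ = S(1−A)/(4σ).
T_eq = [25.9 × 0.45 / (4 × 5.67×10⁻⁸)]^(1/4) = (5.14×10⁷)^(1/4) = 84.7 K.

T_eq ≈ 84.7 K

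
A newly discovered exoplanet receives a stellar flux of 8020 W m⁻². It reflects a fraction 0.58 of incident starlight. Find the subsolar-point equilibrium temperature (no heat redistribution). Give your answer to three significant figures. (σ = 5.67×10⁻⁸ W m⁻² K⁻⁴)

At the subsolar point the surface absorbs S(1−A) and emits σT⁴ per unit area — no factor of 4, since only the local patch is in balance.
T = [8020 × 0.42 / 5.67×10⁻⁸]^(1/4) = (5.94×10¹⁰)^(1/4) = 494 K.

T_ss ≈ 494 K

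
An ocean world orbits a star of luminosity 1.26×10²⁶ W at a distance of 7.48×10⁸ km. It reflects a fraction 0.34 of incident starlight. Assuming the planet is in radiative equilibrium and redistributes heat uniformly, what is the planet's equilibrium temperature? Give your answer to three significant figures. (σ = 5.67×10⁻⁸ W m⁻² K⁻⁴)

d = 7.48×10⁸ km = 7.48×10¹¹ m.
Flux: S = L/(4πd²) = 1.26×10²⁶/(4π×(7.48×10¹¹)²) = 17.9 W m⁻².
Energy balance: absorbed = emitted ⇒ πR²·S(1−A) = 4πR²·σT_eq⁴, so T_eq⁴ = S(1−A)/(4σ).
T_eq = [17.9 × 0.66 / (4 × 5.67×10⁻⁸)]^(1/4) = (5.22×10⁷)^(1/4) = 85.0 K.

T_eq ≈ 85.0 K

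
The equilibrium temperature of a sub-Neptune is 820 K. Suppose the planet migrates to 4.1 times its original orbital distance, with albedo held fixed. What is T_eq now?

T_eq ∝ L^(1/4) · d^(−1/2).
T′ = 820 / 4.1^(1/2) = 405 K.

T_eq ≈ 405 K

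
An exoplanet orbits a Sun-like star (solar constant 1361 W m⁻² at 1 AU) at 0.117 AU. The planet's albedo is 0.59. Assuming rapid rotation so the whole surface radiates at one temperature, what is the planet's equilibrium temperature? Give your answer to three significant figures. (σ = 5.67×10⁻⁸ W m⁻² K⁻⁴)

Flux at 0.117 AU: S = 1361/0.117² = 9.94×10⁴ W m⁻².
Energy balance: absorbed = emitted ⇒ πR²·S(1−A) = 4πR²·σT_eq⁴, so T_eq⁴ = S(1−A)/(4σ).
T_eq = [9.94×10⁴ × 0.41 / (4 × 5.67×10⁻⁸)]^(1/4) = (1.80×10¹¹)^(1/4) = 651 K.

T_eq ≈ 651 K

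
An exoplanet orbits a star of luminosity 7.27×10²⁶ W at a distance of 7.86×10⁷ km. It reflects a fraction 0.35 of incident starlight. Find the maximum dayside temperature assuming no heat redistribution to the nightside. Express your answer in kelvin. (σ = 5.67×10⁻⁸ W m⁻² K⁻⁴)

d = 7.86×10⁷ km = 7.86×10¹⁰ m.
Flux: S = L/(4πd²) = 7.27×10²⁶/(4π×(7.86×10¹⁰)²) = 9360 W m⁻².
With no redistribution each surface element balances locally: S(1−A) = σT⁴.
T = [9360 × 0.65 / 5.67×10⁻⁸]^(1/4) = (1.07×10¹¹)^(1/4) = 572 K.

T_ss ≈ 572 K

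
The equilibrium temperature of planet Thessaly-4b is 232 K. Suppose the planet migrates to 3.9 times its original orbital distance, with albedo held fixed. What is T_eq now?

T_eq ≈ 117 K

T_eq ∝ L^(1/4) · d^(−1/2).
T′ = 232 / 3.9^(1/2) = 117 K.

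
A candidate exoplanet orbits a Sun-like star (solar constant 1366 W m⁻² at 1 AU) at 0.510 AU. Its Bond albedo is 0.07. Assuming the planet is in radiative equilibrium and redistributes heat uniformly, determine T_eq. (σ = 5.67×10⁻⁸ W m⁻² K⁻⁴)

Flux at 0.510 AU: S = 1366/0.510² = 5250 W m⁻².
Energy balance: absorbed = emitted ⇒ πR²·S(1−A) = 4πR²·σT_eq⁴, so T_eq⁴ = S(1−A)/(4σ).
T_eq = [5250 × 0.93 / (4 × 5.67×10⁻⁸)]^(1/4) = (2.15×10¹⁰)^(1/4) = 383 K.

T_eq ≈ 383 K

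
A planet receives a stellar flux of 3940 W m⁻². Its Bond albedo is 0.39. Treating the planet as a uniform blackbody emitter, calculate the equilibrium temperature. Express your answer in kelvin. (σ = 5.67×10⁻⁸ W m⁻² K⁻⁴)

Energy balance: absorbed = emitted ⇒ πR²·S(1−A) = 4πR²·σT_eq⁴, so T_eq⁴ = S(1−A)/(4σ).
T_eq = [3940 × 0.61 / (4 × 5.67×10⁻⁸)]^(1/4) = (1.06×10¹⁰)^(1/4) = 321 K.

T_eq ≈ 321 K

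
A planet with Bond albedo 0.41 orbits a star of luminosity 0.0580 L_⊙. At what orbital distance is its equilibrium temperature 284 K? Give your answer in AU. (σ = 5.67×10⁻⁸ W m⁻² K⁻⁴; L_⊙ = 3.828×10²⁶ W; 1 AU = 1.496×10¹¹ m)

L = 0.0580 × 3.828×10²⁶ = 2.22×10²⁵ W.
From T_eq⁴ = L(1−A)/(16πσd²): d = √[L(1−A)/(16πσT_eq⁴)].
d = √[2.22×10²⁵ × 0.59 / (16π × 5.67×10⁻⁸ × (284)⁴)] = 2.66×10¹⁰ m = 0.178 AU.

d ≈ 0.178 AU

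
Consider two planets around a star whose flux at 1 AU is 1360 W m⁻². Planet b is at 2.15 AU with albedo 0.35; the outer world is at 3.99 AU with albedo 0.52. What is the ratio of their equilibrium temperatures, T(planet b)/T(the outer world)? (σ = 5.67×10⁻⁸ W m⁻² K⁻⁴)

T_eq = [S₀(1−A)/(4σd²)]^(1/4), so T ∝ (1−A)^(1/4) / √d.
T₁ = [1360×0.65/(4×5.67×10⁻⁸×2.15²)]^(1/4) = 170.41 K.
T₂ = [1360×0.48/(4×5.67×10⁻⁸×3.99²)]^(1/4) = 115.96 K.

T₁/T₂ ≈ 1.470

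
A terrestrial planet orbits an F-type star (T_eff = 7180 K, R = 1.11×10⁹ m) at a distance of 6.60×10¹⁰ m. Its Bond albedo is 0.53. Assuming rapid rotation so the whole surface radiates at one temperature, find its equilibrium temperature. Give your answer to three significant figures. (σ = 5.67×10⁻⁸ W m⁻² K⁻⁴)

L = 4πR_⋆²σT_⋆⁴ = 4π(1.11×10⁹)² × 5.67×10⁻⁸ × (7180)⁴ = 2.33×10²⁷ W.
S = L/(4πd²) = 4.26×10⁴ W m⁻².
Energy balance: absorbed = emitted ⇒ πR²·S(1−A) = 4πR²·σT_eq⁴, so T_eq⁴ = S(1−A)/(4σ).
T_eq = [4.26×10⁴ × 0.47 / (4 × 5.67×10⁻⁸)]^(1/4) = (8.83×10¹⁰)^(1/4) = 545 K.

T_eq ≈ 545 K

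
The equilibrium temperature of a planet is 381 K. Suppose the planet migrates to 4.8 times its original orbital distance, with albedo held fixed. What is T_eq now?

T_eq ≈ 174 K

T_eq ∝ L^(1/4) · d^(−1/2).
T′ = 381 / 4.8^(1/2) = 174 K.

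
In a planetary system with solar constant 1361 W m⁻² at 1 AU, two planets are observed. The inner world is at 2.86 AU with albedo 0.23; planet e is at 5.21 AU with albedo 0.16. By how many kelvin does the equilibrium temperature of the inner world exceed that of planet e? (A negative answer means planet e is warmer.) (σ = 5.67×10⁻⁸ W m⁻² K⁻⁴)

ΔT ≈ 37.4 K

T_eq = [S₀(1−A)/(4σd²)]^(1/4), so T ∝ (1−A)^(1/4) / √d.
T₁ = [1361×0.77/(4×5.67×10⁻⁸×2.86²)]^(1/4) = 154.17 K.
T₂ = [1361×0.84/(4×5.67×10⁻⁸×5.21²)]^(1/4) = 116.74 K.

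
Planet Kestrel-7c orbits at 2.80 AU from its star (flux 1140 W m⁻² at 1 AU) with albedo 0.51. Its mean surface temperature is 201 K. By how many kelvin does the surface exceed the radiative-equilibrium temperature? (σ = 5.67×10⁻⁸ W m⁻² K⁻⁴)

S = 1140/2.80² = 145.4 W m⁻².
T_eq = [S(1−A)/(4σ)]^(1/4) = [145.4×0.49/(4×5.67×10⁻⁸)]^(1/4) = 133.1 K.
ΔT = T_surf − T_eq = 201 − 133.1.

ΔT ≈ 67.9 K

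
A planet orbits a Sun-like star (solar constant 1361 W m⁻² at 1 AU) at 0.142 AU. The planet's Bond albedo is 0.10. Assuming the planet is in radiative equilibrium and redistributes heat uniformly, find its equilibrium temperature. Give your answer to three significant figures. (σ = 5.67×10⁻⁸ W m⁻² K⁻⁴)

Flux at 0.142 AU: S = 1361/0.142² = 6.75×10⁴ W m⁻².
Energy balance: absorbed = emitted ⇒ πR²·S(1−A) = 4πR²·σT_eq⁴, so T_eq⁴ = S(1−A)/(4σ).
T_eq = [6.75×10⁴ × 0.90 / (4 × 5.67×10⁻⁸)]^(1/4) = (2.68×10¹¹)^(1/4) = 719 K.

T_eq ≈ 719 K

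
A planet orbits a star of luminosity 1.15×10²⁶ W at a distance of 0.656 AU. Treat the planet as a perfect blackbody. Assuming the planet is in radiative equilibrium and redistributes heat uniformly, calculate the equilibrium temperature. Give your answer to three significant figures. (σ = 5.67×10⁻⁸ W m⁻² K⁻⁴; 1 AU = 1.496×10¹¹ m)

T_eq ≈ 254 K

d = 0.656 AU = 9.81×10¹⁰ m.
Flux: S = L/(4πd²) = 1.15×10²⁶/(4π×(9.81×10¹⁰)²) = 950 W m⁻².
Energy balance: absorbed = emitted ⇒ πR²·S(1−A) = 4πR²·σT_eq⁴, so T_eq⁴ = S(1−A)/(4σ).
T_eq = [950 × 1.00 / (4 × 5.67×10⁻⁸)]^(1/4) = (4.19×10⁹)^(1/4) = 254 K.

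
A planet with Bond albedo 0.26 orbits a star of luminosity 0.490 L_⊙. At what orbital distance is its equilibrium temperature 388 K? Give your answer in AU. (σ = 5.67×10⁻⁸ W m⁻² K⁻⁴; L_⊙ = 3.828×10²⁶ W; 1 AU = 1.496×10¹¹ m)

d ≈ 0.310 AU

L = 0.490 × 3.828×10²⁶ = 1.88×10²⁶ W.
From T_eq⁴ = L(1−A)/(16πσd²): d = √[L(1−A)/(16πσT_eq⁴)].
d = √[1.88×10²⁶ × 0.74 / (16π × 5.67×10⁻⁸ × (388)⁴)] = 4.64×10¹⁰ m = 0.310 AU.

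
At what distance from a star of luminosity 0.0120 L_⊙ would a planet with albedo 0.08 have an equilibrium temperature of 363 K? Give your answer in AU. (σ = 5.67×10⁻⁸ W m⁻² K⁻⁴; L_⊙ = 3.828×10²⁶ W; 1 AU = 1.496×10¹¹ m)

L = 0.0120 × 3.828×10²⁶ = 4.59×10²⁴ W.
From T_eq⁴ = L(1−A)/(16πσd²): d = √[L(1−A)/(16πσT_eq⁴)].
d = √[4.59×10²⁴ × 0.92 / (16π × 5.67×10⁻⁸ × (363)⁴)] = 9.24×10⁹ m = 0.0618 AU.

d ≈ 0.0618 AU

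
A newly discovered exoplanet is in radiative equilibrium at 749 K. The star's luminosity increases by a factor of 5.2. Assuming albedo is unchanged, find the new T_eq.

T_eq ≈ 1130 K

T_eq ∝ L^(1/4) · d^(−1/2).
T′ = 749 × 5.2^(1/4) = 1130 K.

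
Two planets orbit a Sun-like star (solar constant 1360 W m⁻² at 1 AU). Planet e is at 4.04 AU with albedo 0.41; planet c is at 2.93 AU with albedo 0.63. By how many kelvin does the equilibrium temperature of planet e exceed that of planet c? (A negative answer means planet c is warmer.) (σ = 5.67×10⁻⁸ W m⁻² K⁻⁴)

T_eq = [S₀(1−A)/(4σd²)]^(1/4), so T ∝ (1−A)^(1/4) / √d.
T₁ = [1360×0.59/(4×5.67×10⁻⁸×4.04²)]^(1/4) = 121.34 K.
T₂ = [1360×0.37/(4×5.67×10⁻⁸×2.93²)]^(1/4) = 126.79 K.

ΔT ≈ -5.5 K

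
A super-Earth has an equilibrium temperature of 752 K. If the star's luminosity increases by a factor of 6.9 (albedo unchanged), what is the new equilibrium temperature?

T_eq ∝ L^(1/4) · d^(−1/2).
T′ = 752 × 6.9^(1/4) = 1220 K.

T_eq ≈ 1220 K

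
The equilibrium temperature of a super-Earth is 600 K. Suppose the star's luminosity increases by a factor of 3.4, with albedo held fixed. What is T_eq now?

T_eq ≈ 815 K

T_eq ∝ L^(1/4) · d^(−1/2).
T′ = 600 × 3.4^(1/4) = 815 K.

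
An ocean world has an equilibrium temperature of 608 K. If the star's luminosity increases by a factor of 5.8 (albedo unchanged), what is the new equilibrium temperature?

T_eq ≈ 944 K

T_eq ∝ L^(1/4) · d^(−1/2).
T′ = 608 × 5.8^(1/4) = 944 K.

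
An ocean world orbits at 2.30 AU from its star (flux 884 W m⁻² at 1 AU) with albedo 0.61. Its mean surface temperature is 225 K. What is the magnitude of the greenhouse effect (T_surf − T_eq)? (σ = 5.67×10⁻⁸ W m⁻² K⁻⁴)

S = 884/2.30² = 167.1 W m⁻².
T_eq = [S(1−A)/(4σ)]^(1/4) = [167.1×0.39/(4×5.67×10⁻⁸)]^(1/4) = 130.2 K.
ΔT = T_surf − T_eq = 225 − 130.2.

ΔT ≈ 94.8 K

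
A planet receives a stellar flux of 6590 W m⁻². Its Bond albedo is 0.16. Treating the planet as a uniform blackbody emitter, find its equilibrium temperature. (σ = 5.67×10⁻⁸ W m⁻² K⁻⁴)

Energy balance: absorbed = emitted ⇒ πR²·S(1−A) = 4πR²·σT_eq⁴, so T_eq⁴ = S(1−A)/(4σ).
T_eq = [6590 × 0.84 / (4 × 5.67×10⁻⁸)]^(1/4) = (2.44×10¹⁰)^(1/4) = 395 K.

T_eq ≈ 395 K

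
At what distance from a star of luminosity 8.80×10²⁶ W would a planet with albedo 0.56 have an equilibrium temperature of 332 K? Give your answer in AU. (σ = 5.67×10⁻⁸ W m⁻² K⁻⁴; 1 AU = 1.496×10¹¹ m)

d ≈ 0.707 AU

From T_eq⁴ = L(1−A)/(16πσd²): d = √[L(1−A)/(16πσT_eq⁴)].
d = √[8.80×10²⁶ × 0.44 / (16π × 5.67×10⁻⁸ × (332)⁴)] = 1.06×10¹¹ m = 0.707 AU.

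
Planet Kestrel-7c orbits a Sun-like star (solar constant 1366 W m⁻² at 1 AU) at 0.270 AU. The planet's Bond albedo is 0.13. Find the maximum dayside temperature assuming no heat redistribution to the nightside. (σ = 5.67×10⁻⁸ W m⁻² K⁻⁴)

T_ss ≈ 732 K

Flux at 0.270 AU: S = 1366/0.270² = 1.87×10⁴ W m⁻².
With no redistribution each surface element balances locally: S(1−A) = σT⁴.
T = [1.87×10⁴ × 0.87 / 5.67×10⁻⁸]^(1/4) = (2.88×10¹¹)^(1/4) = 732 K.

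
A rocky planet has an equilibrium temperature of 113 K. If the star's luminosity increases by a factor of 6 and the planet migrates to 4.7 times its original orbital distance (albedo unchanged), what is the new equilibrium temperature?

T_eq ≈ 81.6 K

T_eq ∝ L^(1/4) · d^(−1/2).
T′ = 113 × 6^(1/4) / 4.7^(1/2) = 81.6 K.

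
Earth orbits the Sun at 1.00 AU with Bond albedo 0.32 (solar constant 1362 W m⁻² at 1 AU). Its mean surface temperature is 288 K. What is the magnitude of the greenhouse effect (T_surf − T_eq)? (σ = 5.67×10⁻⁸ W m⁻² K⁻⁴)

S = 1362/1.00² = 1362 W m⁻².
T_eq = [S(1−A)/(4σ)]^(1/4) = [1362×0.68/(4×5.67×10⁻⁸)]^(1/4) = 252.8 K.
ΔT = T_surf − T_eq = 288 − 252.8.

ΔT ≈ 35.2 K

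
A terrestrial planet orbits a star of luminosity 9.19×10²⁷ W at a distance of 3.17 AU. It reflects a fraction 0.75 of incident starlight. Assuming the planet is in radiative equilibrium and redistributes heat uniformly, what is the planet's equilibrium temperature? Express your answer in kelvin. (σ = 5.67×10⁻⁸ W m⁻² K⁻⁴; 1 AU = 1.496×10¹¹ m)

d = 3.17 AU = 4.74×10¹¹ m.
Flux: S = L/(4πd²) = 9.19×10²⁷/(4π×(4.74×10¹¹)²) = 3250 W m⁻².
Energy balance: absorbed = emitted ⇒ πR²·S(1−A) = 4πR²·σT_eq⁴, so T_eq⁴ = S(1−A)/(4σ).
T_eq = [3250 × 0.25 / (4 × 5.67×10⁻⁸)]^(1/4) = (3.58×10⁹)^(1/4) = 245 K.

T_eq ≈ 245 K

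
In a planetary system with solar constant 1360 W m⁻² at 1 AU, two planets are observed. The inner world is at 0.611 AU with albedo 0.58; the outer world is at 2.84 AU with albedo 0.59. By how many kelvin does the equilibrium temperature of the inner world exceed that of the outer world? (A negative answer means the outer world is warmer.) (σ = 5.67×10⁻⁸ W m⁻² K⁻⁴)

ΔT ≈ 154.5 K

T_eq = [S₀(1−A)/(4σd²)]^(1/4), so T ∝ (1−A)^(1/4) / √d.
T₁ = [1360×0.42/(4×5.67×10⁻⁸×0.611²)]^(1/4) = 286.59 K.
T₂ = [1360×0.41/(4×5.67×10⁻⁸×2.84²)]^(1/4) = 132.13 K.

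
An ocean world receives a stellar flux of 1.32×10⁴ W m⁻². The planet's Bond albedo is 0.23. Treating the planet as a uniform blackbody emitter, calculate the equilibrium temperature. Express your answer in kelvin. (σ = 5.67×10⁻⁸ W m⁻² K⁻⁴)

T_eq ≈ 460 K

Energy balance: absorbed = emitted ⇒ πR²·S(1−A) = 4πR²·σT_eq⁴, so T_eq⁴ = S(1−A)/(4σ).
T_eq = [1.32×10⁴ × 0.77 / (4 × 5.67×10⁻⁸)]^(1/4) = (4.48×10¹⁰)^(1/4) = 460 K.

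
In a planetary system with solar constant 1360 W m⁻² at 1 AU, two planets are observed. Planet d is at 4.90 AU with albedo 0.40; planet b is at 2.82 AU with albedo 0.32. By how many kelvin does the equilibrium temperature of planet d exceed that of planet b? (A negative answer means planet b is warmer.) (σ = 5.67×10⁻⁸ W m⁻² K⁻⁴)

ΔT ≈ -39.8 K

T_eq = [S₀(1−A)/(4σd²)]^(1/4), so T ∝ (1−A)^(1/4) / √d.
T₁ = [1360×0.60/(4×5.67×10⁻⁸×4.90²)]^(1/4) = 110.64 K.
T₂ = [1360×0.68/(4×5.67×10⁻⁸×2.82²)]^(1/4) = 150.48 K.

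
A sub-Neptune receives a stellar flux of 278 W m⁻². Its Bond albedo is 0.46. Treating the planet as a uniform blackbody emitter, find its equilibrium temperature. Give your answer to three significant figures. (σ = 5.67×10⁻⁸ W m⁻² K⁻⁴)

T_eq ≈ 160 K

Energy balance: absorbed = emitted ⇒ πR²·S(1−A) = 4πR²·σT_eq⁴, so T_eq⁴ = S(1−A)/(4σ).
T_eq = [278 × 0.54 / (4 × 5.67×10⁻⁸)]^(1/4) = (6.62×10⁸)^(1/4) = 160 K.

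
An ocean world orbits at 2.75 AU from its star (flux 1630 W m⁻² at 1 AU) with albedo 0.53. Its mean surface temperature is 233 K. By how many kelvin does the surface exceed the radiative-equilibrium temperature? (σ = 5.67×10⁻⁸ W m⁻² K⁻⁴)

S = 1630/2.75² = 215.5 W m⁻².
T_eq = [S(1−A)/(4σ)]^(1/4) = [215.5×0.47/(4×5.67×10⁻⁸)]^(1/4) = 145.4 K.
ΔT = T_surf − T_eq = 233 − 145.4.

ΔT ≈ 87.6 K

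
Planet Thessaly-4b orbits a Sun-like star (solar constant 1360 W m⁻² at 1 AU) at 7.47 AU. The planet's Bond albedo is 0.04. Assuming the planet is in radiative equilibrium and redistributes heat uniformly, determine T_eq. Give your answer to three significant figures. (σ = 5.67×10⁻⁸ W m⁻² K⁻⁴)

Flux at 7.47 AU: S = 1360/7.47² = 24.4 W m⁻².
Energy balance: absorbed = emitted ⇒ πR²·S(1−A) = 4πR²·σT_eq⁴, so T_eq⁴ = S(1−A)/(4σ).
T_eq = [24.4 × 0.96 / (4 × 5.67×10⁻⁸)]^(1/4) = (1.03×10⁸)^(1/4) = 101 K.

T_eq ≈ 101 K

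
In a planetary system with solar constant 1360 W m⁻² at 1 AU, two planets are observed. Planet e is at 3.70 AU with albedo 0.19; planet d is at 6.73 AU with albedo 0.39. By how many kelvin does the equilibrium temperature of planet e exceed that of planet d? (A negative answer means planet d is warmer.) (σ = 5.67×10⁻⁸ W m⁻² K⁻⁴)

T_eq = [S₀(1−A)/(4σd²)]^(1/4), so T ∝ (1−A)^(1/4) / √d.
T₁ = [1360×0.81/(4×5.67×10⁻⁸×3.70²)]^(1/4) = 137.24 K.
T₂ = [1360×0.61/(4×5.67×10⁻⁸×6.73²)]^(1/4) = 94.80 K.

ΔT ≈ 42.4 K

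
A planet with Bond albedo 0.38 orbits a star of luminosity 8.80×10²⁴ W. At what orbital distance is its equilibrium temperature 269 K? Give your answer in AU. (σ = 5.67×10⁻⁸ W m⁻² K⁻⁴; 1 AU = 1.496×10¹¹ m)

d ≈ 0.128 AU

From T_eq⁴ = L(1−A)/(16πσd²): d = √[L(1−A)/(16πσT_eq⁴)].
d = √[8.80×10²⁴ × 0.62 / (16π × 5.67×10⁻⁸ × (269)⁴)] = 1.91×10¹⁰ m = 0.128 AU.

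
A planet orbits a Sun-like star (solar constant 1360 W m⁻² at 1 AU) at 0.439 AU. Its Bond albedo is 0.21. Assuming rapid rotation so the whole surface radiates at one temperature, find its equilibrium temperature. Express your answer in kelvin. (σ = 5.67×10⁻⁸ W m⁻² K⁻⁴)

Flux at 0.439 AU: S = 1360/0.439² = 7060 W m⁻².
Energy balance: absorbed = emitted ⇒ πR²·S(1−A) = 4πR²·σT_eq⁴, so T_eq⁴ = S(1−A)/(4σ).
T_eq = [7060 × 0.79 / (4 × 5.67×10⁻⁸)]^(1/4) = (2.46×10¹⁰)^(1/4) = 396 K.

T_eq ≈ 396 K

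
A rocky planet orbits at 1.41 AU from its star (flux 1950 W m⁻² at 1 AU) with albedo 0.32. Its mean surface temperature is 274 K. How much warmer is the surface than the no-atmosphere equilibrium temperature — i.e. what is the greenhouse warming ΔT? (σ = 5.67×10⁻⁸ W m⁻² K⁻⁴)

S = 1950/1.41² = 980.8 W m⁻².
T_eq = [S(1−A)/(4σ)]^(1/4) = [980.8×0.68/(4×5.67×10⁻⁸)]^(1/4) = 232.9 K.
ΔT = T_surf − T_eq = 274 − 232.9.

ΔT ≈ 41.1 K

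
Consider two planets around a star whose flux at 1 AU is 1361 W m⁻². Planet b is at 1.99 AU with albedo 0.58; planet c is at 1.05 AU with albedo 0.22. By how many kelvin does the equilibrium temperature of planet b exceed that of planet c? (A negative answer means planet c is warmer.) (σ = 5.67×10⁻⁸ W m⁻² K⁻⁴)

ΔT ≈ -96.4 K

T_eq = [S₀(1−A)/(4σd²)]^(1/4), so T ∝ (1−A)^(1/4) / √d.
T₁ = [1361×0.42/(4×5.67×10⁻⁸×1.99²)]^(1/4) = 158.83 K.
T₂ = [1361×0.78/(4×5.67×10⁻⁸×1.05²)]^(1/4) = 255.26 K.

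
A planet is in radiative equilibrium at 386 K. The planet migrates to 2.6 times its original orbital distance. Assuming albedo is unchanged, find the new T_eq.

T_eq ≈ 239 K

T_eq ∝ L^(1/4) · d^(−1/2).
T′ = 386 / 2.6^(1/2) = 239 K.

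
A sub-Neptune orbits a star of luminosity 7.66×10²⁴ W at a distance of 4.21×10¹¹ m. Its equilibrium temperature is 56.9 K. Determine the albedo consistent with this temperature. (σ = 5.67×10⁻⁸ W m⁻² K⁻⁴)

Flux: S = L/(4πd²) = 7.66×10²⁴/(4π×(4.21×10¹¹)²) = 3.44 W m⁻².
From T_eq⁴ = S(1−A)/(4σ): 1−A = 4σT_eq⁴/S.
1−A = 4 × 5.67×10⁻⁸ × (56.9)⁴ / 3.44 = 0.691.

A ≈ 0.31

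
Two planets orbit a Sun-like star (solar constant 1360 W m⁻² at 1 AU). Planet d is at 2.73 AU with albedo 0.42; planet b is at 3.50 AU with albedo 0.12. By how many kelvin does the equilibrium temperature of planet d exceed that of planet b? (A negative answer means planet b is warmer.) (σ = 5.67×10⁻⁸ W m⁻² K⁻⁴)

T_eq = [S₀(1−A)/(4σd²)]^(1/4), so T ∝ (1−A)^(1/4) / √d.
T₁ = [1360×0.58/(4×5.67×10⁻⁸×2.73²)]^(1/4) = 146.98 K.
T₂ = [1360×0.88/(4×5.67×10⁻⁸×3.50²)]^(1/4) = 144.07 K.

ΔT ≈ 2.9 K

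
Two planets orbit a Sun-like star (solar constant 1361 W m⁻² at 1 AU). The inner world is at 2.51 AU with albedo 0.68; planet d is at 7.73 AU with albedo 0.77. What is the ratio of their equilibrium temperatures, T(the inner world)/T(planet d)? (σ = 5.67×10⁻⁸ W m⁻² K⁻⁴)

T_eq = [S₀(1−A)/(4σd²)]^(1/4), so T ∝ (1−A)^(1/4) / √d.
T₁ = [1361×0.32/(4×5.67×10⁻⁸×2.51²)]^(1/4) = 132.13 K.
T₂ = [1361×0.23/(4×5.67×10⁻⁸×7.73²)]^(1/4) = 69.33 K.

T₁/T₂ ≈ 1.906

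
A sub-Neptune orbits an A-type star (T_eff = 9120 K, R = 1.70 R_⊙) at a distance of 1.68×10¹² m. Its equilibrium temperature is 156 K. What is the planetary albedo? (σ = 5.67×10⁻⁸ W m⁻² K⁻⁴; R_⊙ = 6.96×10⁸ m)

A ≈ 0.31

R_⋆ = 1.70 × 6.96×10⁸ = 1.18×10⁹ m.
L = 4πR_⋆²σT_⋆⁴ = 4π(1.18×10⁹)² × 5.67×10⁻⁸ × (9120)⁴ = 6.90×10²⁷ W.
S = L/(4πd²) = 195 W m⁻².
From T_eq⁴ = S(1−A)/(4σ): 1−A = 4σT_eq⁴/S.
1−A = 4 × 5.67×10⁻⁸ × (156)⁴ / 195 = 0.690.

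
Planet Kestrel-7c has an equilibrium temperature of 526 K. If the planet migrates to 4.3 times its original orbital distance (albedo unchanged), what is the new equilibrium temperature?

T_eq ≈ 254 K

T_eq ∝ L^(1/4) · d^(−1/2).
T′ = 526 / 4.3^(1/2) = 254 K.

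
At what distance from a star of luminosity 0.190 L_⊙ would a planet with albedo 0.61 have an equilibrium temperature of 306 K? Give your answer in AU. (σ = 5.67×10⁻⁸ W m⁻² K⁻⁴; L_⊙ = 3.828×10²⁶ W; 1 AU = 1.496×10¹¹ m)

L = 0.190 × 3.828×10²⁶ = 7.27×10²⁵ W.
From T_eq⁴ = L(1−A)/(16πσd²): d = √[L(1−A)/(16πσT_eq⁴)].
d = √[7.27×10²⁵ × 0.39 / (16π × 5.67×10⁻⁸ × (306)⁴)] = 3.37×10¹⁰ m = 0.225 AU.

d ≈ 0.225 AU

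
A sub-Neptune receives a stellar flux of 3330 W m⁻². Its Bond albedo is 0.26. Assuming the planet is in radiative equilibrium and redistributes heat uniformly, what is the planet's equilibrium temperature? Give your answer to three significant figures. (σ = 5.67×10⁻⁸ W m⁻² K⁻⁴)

Energy balance: absorbed = emitted ⇒ πR²·S(1−A) = 4πR²·σT_eq⁴, so T_eq⁴ = S(1−A)/(4σ).
T_eq = [3330 × 0.74 / (4 × 5.67×10⁻⁸)]^(1/4) = (1.09×10¹⁰)^(1/4) = 323 K.

T_eq ≈ 323 K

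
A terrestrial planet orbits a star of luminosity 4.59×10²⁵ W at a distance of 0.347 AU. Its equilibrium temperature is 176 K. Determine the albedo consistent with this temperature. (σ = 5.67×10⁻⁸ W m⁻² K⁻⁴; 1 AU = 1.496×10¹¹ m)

d = 0.347 AU = 5.19×10¹⁰ m.
Flux: S = L/(4πd²) = 4.59×10²⁵/(4π×(5.19×10¹⁰)²) = 1360 W m⁻².
From T_eq⁴ = S(1−A)/(4σ): 1−A = 4σT_eq⁴/S.
1−A = 4 × 5.67×10⁻⁸ × (176)⁴ / 1360 = 0.161.

A ≈ 0.84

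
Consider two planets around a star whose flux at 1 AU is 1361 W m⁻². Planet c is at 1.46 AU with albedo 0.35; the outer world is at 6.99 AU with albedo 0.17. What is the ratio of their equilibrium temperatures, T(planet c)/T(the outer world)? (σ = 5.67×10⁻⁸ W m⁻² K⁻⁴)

T₁/T₂ ≈ 2.058

T_eq = [S₀(1−A)/(4σd²)]^(1/4), so T ∝ (1−A)^(1/4) / √d.
T₁ = [1361×0.65/(4×5.67×10⁻⁸×1.46²)]^(1/4) = 206.83 K.
T₂ = [1361×0.83/(4×5.67×10⁻⁸×6.99²)]^(1/4) = 100.48 K.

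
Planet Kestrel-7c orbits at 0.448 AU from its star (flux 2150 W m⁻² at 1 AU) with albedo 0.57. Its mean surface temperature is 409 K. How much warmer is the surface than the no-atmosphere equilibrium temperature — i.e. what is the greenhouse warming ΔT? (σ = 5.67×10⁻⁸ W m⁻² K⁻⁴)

ΔT ≈ 31.5 K

S = 2150/0.448² = 1.071×10⁴ W m⁻².
T_eq = [S(1−A)/(4σ)]^(1/4) = [1.071×10⁴×0.43/(4×5.67×10⁻⁸)]^(1/4) = 377.5 K.
ΔT = T_surf − T_eq = 409 − 377.5.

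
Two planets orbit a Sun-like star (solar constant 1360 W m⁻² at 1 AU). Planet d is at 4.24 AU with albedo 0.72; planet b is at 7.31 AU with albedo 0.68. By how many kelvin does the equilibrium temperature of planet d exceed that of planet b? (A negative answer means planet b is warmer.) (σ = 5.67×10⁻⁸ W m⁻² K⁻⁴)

T_eq = [S₀(1−A)/(4σd²)]^(1/4), so T ∝ (1−A)^(1/4) / √d.
T₁ = [1360×0.28/(4×5.67×10⁻⁸×4.24²)]^(1/4) = 98.31 K.
T₂ = [1360×0.32/(4×5.67×10⁻⁸×7.31²)]^(1/4) = 77.41 K.

ΔT ≈ 20.9 K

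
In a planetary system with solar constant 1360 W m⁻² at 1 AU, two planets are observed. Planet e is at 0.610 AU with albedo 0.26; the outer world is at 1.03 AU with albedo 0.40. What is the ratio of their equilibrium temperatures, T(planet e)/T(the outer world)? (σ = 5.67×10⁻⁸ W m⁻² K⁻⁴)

T_eq = [S₀(1−A)/(4σd²)]^(1/4), so T ∝ (1−A)^(1/4) / √d.
T₁ = [1360×0.74/(4×5.67×10⁻⁸×0.610²)]^(1/4) = 330.46 K.
T₂ = [1360×0.60/(4×5.67×10⁻⁸×1.03²)]^(1/4) = 241.32 K.

T₁/T₂ ≈ 1.369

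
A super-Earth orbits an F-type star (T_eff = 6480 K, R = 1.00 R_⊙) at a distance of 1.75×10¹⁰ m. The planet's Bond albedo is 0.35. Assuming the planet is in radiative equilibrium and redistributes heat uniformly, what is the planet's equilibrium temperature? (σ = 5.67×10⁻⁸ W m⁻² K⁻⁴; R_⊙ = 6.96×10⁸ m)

T_eq ≈ 820 K

R_⋆ = 1.00 × 6.96×10⁸ = 6.96×10⁸ m.
L = 4πR_⋆²σT_⋆⁴ = 4π(6.96×10⁸)² × 5.67×10⁻⁸ × (6480)⁴ = 6.09×10²⁶ W.
S = L/(4πd²) = 1.58×10⁵ W m⁻².
Energy balance: absorbed = emitted ⇒ πR²·S(1−A) = 4πR²·σT_eq⁴, so T_eq⁴ = S(1−A)/(4σ).
T_eq = [1.58×10⁵ × 0.65 / (4 × 5.67×10⁻⁸)]^(1/4) = (4.53×10¹¹)^(1/4) = 820 K.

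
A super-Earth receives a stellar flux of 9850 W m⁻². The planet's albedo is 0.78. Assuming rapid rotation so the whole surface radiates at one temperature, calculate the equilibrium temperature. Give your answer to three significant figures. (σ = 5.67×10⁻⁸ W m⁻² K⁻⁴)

Energy balance: absorbed = emitted ⇒ πR²·S(1−A) = 4πR²·σT_eq⁴, so T_eq⁴ = S(1−A)/(4σ).
T_eq = [9850 × 0.22 / (4 × 5.67×10⁻⁸)]^(1/4) = (9.55×10⁹)^(1/4) = 313 K.

T_eq ≈ 313 K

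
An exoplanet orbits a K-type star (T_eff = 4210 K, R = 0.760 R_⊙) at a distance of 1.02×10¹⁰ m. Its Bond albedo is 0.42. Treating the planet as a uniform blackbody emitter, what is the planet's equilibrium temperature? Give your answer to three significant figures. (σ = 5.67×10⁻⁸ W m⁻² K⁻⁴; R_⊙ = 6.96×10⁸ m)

R_⋆ = 0.760 × 6.96×10⁸ = 5.29×10⁸ m.
L = 4πR_⋆²σT_⋆⁴ = 4π(5.29×10⁸)² × 5.67×10⁻⁸ × (4210)⁴ = 6.26×10²⁵ W.
S = L/(4πd²) = 4.79×10⁴ W m⁻².
Energy balance: absorbed = emitted ⇒ πR²·S(1−A) = 4πR²·σT_eq⁴, so T_eq⁴ = S(1−A)/(4σ).
T_eq = [4.79×10⁴ × 0.58 / (4 × 5.67×10⁻⁸)]^(1/4) = (1.23×10¹¹)^(1/4) = 592 K.

T_eq ≈ 592 K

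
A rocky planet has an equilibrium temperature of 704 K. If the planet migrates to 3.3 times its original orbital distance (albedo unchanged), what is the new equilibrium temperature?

T_eq ≈ 388 K

T_eq ∝ L^(1/4) · d^(−1/2).
T′ = 704 / 3.3^(1/2) = 388 K.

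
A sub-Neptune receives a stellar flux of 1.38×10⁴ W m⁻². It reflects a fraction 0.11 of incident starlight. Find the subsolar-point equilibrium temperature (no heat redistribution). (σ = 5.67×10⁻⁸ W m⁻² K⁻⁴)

At the subsolar point the surface absorbs S(1−A) and emits σT⁴ per unit area — no factor of 4, since only the local patch is in balance.
T = [1.38×10⁴ × 0.89 / 5.67×10⁻⁸]^(1/4) = (2.17×10¹¹)^(1/4) = 682 K.

T_ss ≈ 682 K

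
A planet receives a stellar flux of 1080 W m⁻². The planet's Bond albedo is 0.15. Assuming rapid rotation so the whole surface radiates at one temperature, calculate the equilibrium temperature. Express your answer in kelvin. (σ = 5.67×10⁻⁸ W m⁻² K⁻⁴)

T_eq ≈ 252 K

Energy balance: absorbed = emitted ⇒ πR²·S(1−A) = 4πR²·σT_eq⁴, so T_eq⁴ = S(1−A)/(4σ).
T_eq = [1080 × 0.85 / (4 × 5.67×10⁻⁸)]^(1/4) = (4.05×10⁹)^(1/4) = 252 K.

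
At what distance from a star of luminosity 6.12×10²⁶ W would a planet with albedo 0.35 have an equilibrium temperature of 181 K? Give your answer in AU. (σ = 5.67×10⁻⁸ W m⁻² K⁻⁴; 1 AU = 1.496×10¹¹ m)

d ≈ 2.41 AU

From T_eq⁴ = L(1−A)/(16πσd²): d = √[L(1−A)/(16πσT_eq⁴)].
d = √[6.12×10²⁶ × 0.65 / (16π × 5.67×10⁻⁸ × (181)⁴)] = 3.61×10¹¹ m = 2.41 AU.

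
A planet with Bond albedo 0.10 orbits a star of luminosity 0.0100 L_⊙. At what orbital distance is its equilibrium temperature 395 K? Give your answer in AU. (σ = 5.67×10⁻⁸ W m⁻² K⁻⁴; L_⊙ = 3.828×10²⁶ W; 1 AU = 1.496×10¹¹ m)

L = 0.0100 × 3.828×10²⁶ = 3.83×10²⁴ W.
From T_eq⁴ = L(1−A)/(16πσd²): d = √[L(1−A)/(16πσT_eq⁴)].
d = √[3.83×10²⁴ × 0.90 / (16π × 5.67×10⁻⁸ × (395)⁴)] = 7.05×10⁹ m = 0.0471 AU.

d ≈ 0.0471 AU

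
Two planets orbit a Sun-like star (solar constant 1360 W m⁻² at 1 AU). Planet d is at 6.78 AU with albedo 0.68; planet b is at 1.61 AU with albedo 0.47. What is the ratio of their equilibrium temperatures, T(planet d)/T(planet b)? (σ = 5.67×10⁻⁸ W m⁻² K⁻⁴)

T₁/T₂ ≈ 0.430

T_eq = [S₀(1−A)/(4σd²)]^(1/4), so T ∝ (1−A)^(1/4) / √d.
T₁ = [1360×0.32/(4×5.67×10⁻⁸×6.78²)]^(1/4) = 80.38 K.
T₂ = [1360×0.53/(4×5.67×10⁻⁸×1.61²)]^(1/4) = 187.12 K.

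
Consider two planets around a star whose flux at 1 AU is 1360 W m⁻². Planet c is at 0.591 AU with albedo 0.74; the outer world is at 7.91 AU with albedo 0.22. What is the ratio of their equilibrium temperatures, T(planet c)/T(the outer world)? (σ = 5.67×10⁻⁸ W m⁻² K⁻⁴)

T₁/T₂ ≈ 2.780

T_eq = [S₀(1−A)/(4σd²)]^(1/4), so T ∝ (1−A)^(1/4) / √d.
T₁ = [1360×0.26/(4×5.67×10⁻⁸×0.591²)]^(1/4) = 258.48 K.
T₂ = [1360×0.78/(4×5.67×10⁻⁸×7.91²)]^(1/4) = 92.98 K.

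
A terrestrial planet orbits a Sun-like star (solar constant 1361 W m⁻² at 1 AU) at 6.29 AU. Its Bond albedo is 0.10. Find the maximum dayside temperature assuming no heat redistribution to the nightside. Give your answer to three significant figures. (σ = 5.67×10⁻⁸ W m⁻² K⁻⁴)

Flux at 6.29 AU: S = 1361/6.29² = 34.4 W m⁻².
With no redistribution each surface element balances locally: S(1−A) = σT⁴.
T = [34.4 × 0.90 / 5.67×10⁻⁸]^(1/4) = (5.46×10⁸)^(1/4) = 153 K.

T_ss ≈ 153 K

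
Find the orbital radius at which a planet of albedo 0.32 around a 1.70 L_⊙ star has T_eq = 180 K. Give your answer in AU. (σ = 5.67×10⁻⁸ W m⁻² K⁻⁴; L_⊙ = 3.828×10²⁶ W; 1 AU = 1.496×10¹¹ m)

d ≈ 2.57 AU

L = 1.70 × 3.828×10²⁶ = 6.51×10²⁶ W.
From T_eq⁴ = L(1−A)/(16πσd²): d = √[L(1−A)/(16πσT_eq⁴)].
d = √[6.51×10²⁶ × 0.68 / (16π × 5.67×10⁻⁸ × (180)⁴)] = 3.85×10¹¹ m = 2.57 AU.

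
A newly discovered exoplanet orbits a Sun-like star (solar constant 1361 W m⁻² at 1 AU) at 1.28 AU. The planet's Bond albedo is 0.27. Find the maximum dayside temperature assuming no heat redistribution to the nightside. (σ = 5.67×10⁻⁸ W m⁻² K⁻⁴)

Flux at 1.28 AU: S = 1361/1.28² = 831 W m⁻².
With no redistribution each surface element balances locally: S(1−A) = σT⁴.
T = [831 × 0.73 / 5.67×10⁻⁸]^(1/4) = (1.07×10¹⁰)^(1/4) = 322 K.

T_ss ≈ 322 K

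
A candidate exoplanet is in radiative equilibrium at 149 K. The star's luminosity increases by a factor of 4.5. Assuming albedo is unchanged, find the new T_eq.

T_eq ≈ 217 K

T_eq ∝ L^(1/4) · d^(−1/2).
T′ = 149 × 4.5^(1/4) = 217 K.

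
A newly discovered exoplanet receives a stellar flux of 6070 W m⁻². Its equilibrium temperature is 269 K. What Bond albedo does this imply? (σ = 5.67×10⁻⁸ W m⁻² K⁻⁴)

From T_eq⁴ = S(1−A)/(4σ): 1−A = 4σT_eq⁴/S.
1−A = 4 × 5.67×10⁻⁸ × (269)⁴ / 6070 = 0.196.

A ≈ 0.80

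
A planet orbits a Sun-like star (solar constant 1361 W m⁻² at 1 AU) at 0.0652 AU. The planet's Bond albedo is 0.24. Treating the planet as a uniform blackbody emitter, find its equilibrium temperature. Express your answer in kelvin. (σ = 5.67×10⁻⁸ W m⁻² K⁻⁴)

T_eq ≈ 1020 K

Flux at 0.0652 AU: S = 1361/0.0652² = 3.20×10⁵ W m⁻².
Energy balance: absorbed = emitted ⇒ πR²·S(1−A) = 4πR²·σT_eq⁴, so T_eq⁴ = S(1−A)/(4σ).
T_eq = [3.20×10⁵ × 0.76 / (4 × 5.67×10⁻⁸)]^(1/4) = (1.07×10¹²)^(1/4) = 1020 K.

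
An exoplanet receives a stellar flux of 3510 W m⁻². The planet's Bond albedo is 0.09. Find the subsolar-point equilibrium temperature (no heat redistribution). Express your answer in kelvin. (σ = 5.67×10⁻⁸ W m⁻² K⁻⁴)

At the subsolar point the surface absorbs S(1−A) and emits σT⁴ per unit area — no factor of 4, since only the local patch is in balance.
T = [3510 × 0.91 / 5.67×10⁻⁸]^(1/4) = (5.63×10¹⁰)^(1/4) = 487 K.

T_ss ≈ 487 K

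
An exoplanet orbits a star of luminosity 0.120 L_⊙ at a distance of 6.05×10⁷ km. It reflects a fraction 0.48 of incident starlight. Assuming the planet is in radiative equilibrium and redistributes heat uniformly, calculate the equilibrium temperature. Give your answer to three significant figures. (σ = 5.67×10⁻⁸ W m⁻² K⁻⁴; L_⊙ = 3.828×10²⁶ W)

d = 6.05×10⁷ km = 6.05×10¹⁰ m.
L = 0.120 × 3.828×10²⁶ = 4.59×10²⁵ W.
Flux: S = L/(4πd²) = 4.59×10²⁵/(4π×(6.05×10¹⁰)²) = 999 W m⁻².
Energy balance: absorbed = emitted ⇒ πR²·S(1−A) = 4πR²·σT_eq⁴, so T_eq⁴ = S(1−A)/(4σ).
T_eq = [999 × 0.52 / (4 × 5.67×10⁻⁸)]^(1/4) = (2.29×10⁹)^(1/4) = 219 K.

T_eq ≈ 219 K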